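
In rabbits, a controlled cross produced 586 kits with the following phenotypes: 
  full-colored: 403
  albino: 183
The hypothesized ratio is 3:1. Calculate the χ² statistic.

Expected counts for N = 586 under a 3:1 ratio (total parts = 4):
  full-colored: 586 × 3/4 = 439.5
  albino: 586 × 1/4 = 146.5
χ² = Σ (O − E)² / E
  full-colored: (403 − 439.5)² / 439.5 = 3.0313
  albino: (183 − 146.5)² / 146.5 = 9.0939
χ² = 3.0313 + 9.0939 = 12.1252 ≈ 12.125

12.125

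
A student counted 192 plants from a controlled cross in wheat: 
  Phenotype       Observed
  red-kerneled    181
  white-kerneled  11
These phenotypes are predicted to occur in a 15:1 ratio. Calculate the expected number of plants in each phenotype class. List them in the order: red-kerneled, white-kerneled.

The 15:1 ratio has 16 parts, so with N = 192 the expected counts are:
  red-kerneled: 192 × 15/16 = 180
  white-kerneled: 192 × 1/16 = 12

180, 12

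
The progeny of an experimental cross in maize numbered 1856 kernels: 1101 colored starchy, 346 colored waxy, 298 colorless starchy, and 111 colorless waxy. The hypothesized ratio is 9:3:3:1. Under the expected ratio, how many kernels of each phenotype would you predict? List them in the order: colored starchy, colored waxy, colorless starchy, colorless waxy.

The 9:3:3:1 ratio has 16 parts, so with N = 1856 the expected counts are:
  colored starchy: 1856 × 9/16 = 1044
  colored waxy: 1856 × 3/16 = 348
  colorless starchy: 1856 × 3/16 = 348
  colorless waxy: 1856 × 1/16 = 116

1044, 348, 348, 116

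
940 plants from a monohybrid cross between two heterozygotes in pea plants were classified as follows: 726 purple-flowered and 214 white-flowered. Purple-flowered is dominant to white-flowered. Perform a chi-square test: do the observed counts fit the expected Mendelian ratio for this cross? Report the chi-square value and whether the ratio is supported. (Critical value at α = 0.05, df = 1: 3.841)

2.502; consistent

For a monohybrid cross between heterozygotes with complete dominance, the expected phenotypic ratio is 3:1.
Total ratio parts = 4. Expected numbers out of 940:
  purple-flowered: 940 × 3/4 = 705
  white-flowered: 940 × 1/4 = 235
χ² = Σ (O − E)² / E
  purple-flowered: (726 − 705)² / 705 = 0.6255
  white-flowered: (214 − 235)² / 235 = 1.8766
χ² = 0.6255 + 1.8766 = 2.5021 ≈ 2.502
Degrees of freedom = 2 − 1 = 1; critical value at α = 0.05 is 3.841.
Since 2.502 < 3.841, we fail to reject the null hypothesis — the data are consistent with the 3:1 ratio.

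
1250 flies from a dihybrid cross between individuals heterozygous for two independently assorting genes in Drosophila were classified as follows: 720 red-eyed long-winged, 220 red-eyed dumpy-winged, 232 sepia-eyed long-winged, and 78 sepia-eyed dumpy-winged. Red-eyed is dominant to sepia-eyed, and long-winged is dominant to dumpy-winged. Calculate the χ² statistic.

1.311

A dihybrid F₂ with independent assortment and complete dominance at both loci gives a 9:3:3:1 phenotypic ratio.
Total ratio parts = 16. Expected numbers out of 1250:
  red-eyed long-winged: 1250 × 9/16 = 703.125
  red-eyed dumpy-winged: 1250 × 3/16 = 234.375
  sepia-eyed long-winged: 1250 × 3/16 = 234.375
  sepia-eyed dumpy-winged: 1250 × 1/16 = 78.125
χ² = Σ (O − E)² / E
  red-eyed long-winged: (720 − 703.125)² / 703.125 = 0.4050
  red-eyed dumpy-winged: (220 − 234.375)² / 234.375 = 0.8817
  sepia-eyed long-winged: (232 − 234.375)² / 234.375 = 0.0241
  sepia-eyed dumpy-winged: (78 − 78.125)² / 78.125 = 0.0002
χ² = 0.4050 + 0.8817 + 0.0241 + 0.0002 = 1.311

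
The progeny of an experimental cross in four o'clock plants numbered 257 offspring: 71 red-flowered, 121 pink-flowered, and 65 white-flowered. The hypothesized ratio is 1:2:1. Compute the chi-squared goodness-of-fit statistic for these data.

Expected counts for N = 257 under a 1:2:1 ratio (total parts = 4):
  red-flowered: 257 × 1/4 = 64.25
  pink-flowered: 257 × 2/4 = 128.5
  white-flowered: 257 × 1/4 = 64.25
χ² = Σ (O − E)² / E
  red-flowered: (71 − 64.25)² / 64.25 = 0.7091
  pink-flowered: (121 − 128.5)² / 128.5 = 0.4377
  white-flowered: (65 − 64.25)² / 64.25 = 0.0088
χ² = 0.7091 + 0.4377 + 0.0088 = 1.1556 ≈ 1.156

1.156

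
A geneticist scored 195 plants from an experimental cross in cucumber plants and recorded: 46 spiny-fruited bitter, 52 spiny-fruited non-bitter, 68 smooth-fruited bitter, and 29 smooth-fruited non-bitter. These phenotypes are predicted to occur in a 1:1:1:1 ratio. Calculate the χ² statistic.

15.974

Under the 1:1:1:1 hypothesis (Σ ratio = 4, N = 195):
  spiny-fruited bitter: 195 × 1/4 = 48.75
  spiny-fruited non-bitter: 195 × 1/4 = 48.75
  smooth-fruited bitter: 195 × 1/4 = 48.75
  smooth-fruited non-bitter: 195 × 1/4 = 48.75
χ² = Σ (O − E)² / E
  spiny-fruited bitter: (46 − 48.75)² / 48.75 = 0.1551
  spiny-fruited non-bitter: (52 − 48.75)² / 48.75 = 0.2167
  smooth-fruited bitter: (68 − 48.75)² / 48.75 = 7.6013
  smooth-fruited non-bitter: (29 − 48.75)² / 48.75 = 8.0013
χ² = 0.1551 + 0.2167 + 7.6013 + 8.0013 = 15.9744 ≈ 15.974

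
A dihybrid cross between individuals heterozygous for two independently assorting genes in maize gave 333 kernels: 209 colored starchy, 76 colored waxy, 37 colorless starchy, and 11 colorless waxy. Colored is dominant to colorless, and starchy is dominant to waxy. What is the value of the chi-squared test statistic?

20.447

A dihybrid F₂ with independent assortment and complete dominance at both loci gives a 9:3:3:1 phenotypic ratio.
Expected counts for N = 333 under a 9:3:3:1 ratio (total parts = 16):
  colored starchy: 333 × 9/16 = 187.3125
  colored waxy: 333 × 3/16 = 62.4375
  colorless starchy: 333 × 3/16 = 62.4375
  colorless waxy: 333 × 1/16 = 20.8125
χ² = Σ (O − E)² / E
  colored starchy: (209 − 187.3125)² / 187.3125 = 2.5110
  colored waxy: (76 − 62.4375)² / 62.4375 = 2.9460
  colorless starchy: (37 − 62.4375)² / 62.4375 = 10.3634
  colorless waxy: (11 − 20.8125)² / 20.8125 = 4.6263
χ² = 2.5110 + 2.9460 + 10.3634 + 4.6263 = 20.4467 ≈ 20.447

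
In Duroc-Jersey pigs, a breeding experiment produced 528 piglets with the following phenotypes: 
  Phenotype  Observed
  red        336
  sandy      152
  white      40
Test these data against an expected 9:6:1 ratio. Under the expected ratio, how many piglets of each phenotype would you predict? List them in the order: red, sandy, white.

The 9:6:1 ratio has 16 parts, so with N = 528 the expected counts are:
  red: 528 × 9/16 = 297
  sandy: 528 × 6/16 = 198
  white: 528 × 1/16 = 33

297, 198, 33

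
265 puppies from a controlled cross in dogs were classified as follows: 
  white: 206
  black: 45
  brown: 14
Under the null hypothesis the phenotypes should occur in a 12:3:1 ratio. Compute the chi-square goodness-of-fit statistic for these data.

The 12:3:1 ratio has 16 parts, so with N = 265 the expected counts are:
  white: 265 × 12/16 = 198.75
  black: 265 × 3/16 = 49.6875
  brown: 265 × 1/16 = 16.5625
χ² = Σ (O − E)² / E
  white: (206 − 198.75)² / 198.75 = 0.2645
  black: (45 − 49.6875)² / 49.6875 = 0.4422
  brown: (14 − 16.5625)² / 16.5625 = 0.3965
χ² = 0.2645 + 0.4422 + 0.3965 = 1.1032 ≈ 1.103

1.103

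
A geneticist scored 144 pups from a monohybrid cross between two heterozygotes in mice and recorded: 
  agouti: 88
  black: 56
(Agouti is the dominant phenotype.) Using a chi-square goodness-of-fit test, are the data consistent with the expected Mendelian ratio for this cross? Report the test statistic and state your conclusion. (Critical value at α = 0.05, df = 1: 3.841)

14.815; not consistent

For a monohybrid cross between heterozygotes with complete dominance, the expected phenotypic ratio is 3:1.
Total ratio parts = 4. Expected numbers out of 144:
  agouti: 144 × 3/4 = 108
  black: 144 × 1/4 = 36
χ² = Σ (O − E)² / E
  agouti: (88 − 108)² / 108 = 3.7037
  black: (56 − 36)² / 36 = 11.1111
χ² = 3.7037 + 11.1111 = 14.8148 ≈ 14.815
Degrees of freedom = 2 − 1 = 1; critical value at α = 0.05 is 3.841.
Since 14.815 > 3.841, we reject the null hypothesis — the data do not fit the 3:1 ratio.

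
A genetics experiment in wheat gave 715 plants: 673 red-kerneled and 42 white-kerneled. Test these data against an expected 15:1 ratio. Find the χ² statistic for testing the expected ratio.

Expected counts for N = 715 under a 15:1 ratio (total parts = 16):
  red-kerneled: 715 × 15/16 = 670.3125
  white-kerneled: 715 × 1/16 = 44.6875
χ² = Σ (O − E)² / E
  red-kerneled: (673 − 670.3125)² / 670.3125 = 0.0108
  white-kerneled: (42 − 44.6875)² / 44.6875 = 0.1616
χ² = 0.0108 + 0.1616 = 0.1724 ≈ 0.172

0.172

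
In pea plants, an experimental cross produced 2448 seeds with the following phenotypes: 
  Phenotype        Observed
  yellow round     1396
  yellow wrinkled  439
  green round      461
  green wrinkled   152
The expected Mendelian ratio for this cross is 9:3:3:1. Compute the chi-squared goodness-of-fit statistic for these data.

Under the 9:3:3:1 hypothesis (Σ ratio = 16, N = 2448):
  yellow round: 2448 × 9/16 = 1377
  yellow wrinkled: 2448 × 3/16 = 459
  green round: 2448 × 3/16 = 459
  green wrinkled: 2448 × 1/16 = 153
χ² = Σ (O − E)² / E
  yellow round: (1396 − 1377)² / 1377 = 0.2622
  yellow wrinkled: (439 − 459)² / 459 = 0.8715
  green round: (461 − 459)² / 459 = 0.0087
  green wrinkled: (152 − 153)² / 153 = 0.0065
χ² = 0.2622 + 0.8715 + 0.0087 + 0.0065 = 1.1489 ≈ 1.149

1.149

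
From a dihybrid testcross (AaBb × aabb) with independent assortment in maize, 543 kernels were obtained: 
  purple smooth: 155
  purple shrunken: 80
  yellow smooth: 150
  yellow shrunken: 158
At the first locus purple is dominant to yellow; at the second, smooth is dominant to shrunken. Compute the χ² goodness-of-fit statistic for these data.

A dihybrid testcross with independent assortment gives a 1:1:1:1 ratio.
Under the 1:1:1:1 hypothesis (Σ ratio = 4, N = 543):
  purple smooth: 543 × 1/4 = 135.75
  purple shrunken: 543 × 1/4 = 135.75
  yellow smooth: 543 × 1/4 = 135.75
  yellow shrunken: 543 × 1/4 = 135.75
χ² = Σ (O − E)² / E
  purple smooth: (155 − 135.75)² / 135.75 = 2.7297
  purple shrunken: (80 − 135.75)² / 135.75 = 22.8955
  yellow smooth: (150 − 135.75)² / 135.75 = 1.4959
  yellow shrunken: (158 − 135.75)² / 135.75 = 3.6469
χ² = 2.7297 + 22.8955 + 1.4959 + 3.6469 = 30.768

30.768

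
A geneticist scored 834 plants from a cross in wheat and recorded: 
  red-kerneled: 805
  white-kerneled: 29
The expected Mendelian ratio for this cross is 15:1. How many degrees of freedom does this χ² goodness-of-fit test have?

A goodness-of-fit test with 2 phenotype classes has df = 2 − 1 = 1.

1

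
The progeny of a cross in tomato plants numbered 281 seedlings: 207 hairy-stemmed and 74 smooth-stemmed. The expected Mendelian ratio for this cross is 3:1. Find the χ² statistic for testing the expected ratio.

0.267

Expected counts for N = 281 under a 3:1 ratio (total parts = 4):
  hairy-stemmed: 281 × 3/4 = 210.75
  smooth-stemmed: 281 × 1/4 = 70.25
χ² = Σ (O − E)² / E
  hairy-stemmed: (207 − 210.75)² / 210.75 = 0.0667
  smooth-stemmed: (74 − 70.25)² / 70.25 = 0.2002
χ² = 0.0667 + 0.2002 = 0.2669 ≈ 0.267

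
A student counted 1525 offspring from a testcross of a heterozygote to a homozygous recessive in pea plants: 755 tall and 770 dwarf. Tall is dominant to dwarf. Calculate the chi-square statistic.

0.148

A testcross of a heterozygote (Aa × aa) gives a 1:1 phenotypic ratio.
The 1:1 ratio has 2 parts, so with N = 1525 the expected counts are:
  tall: 1525 × 1/2 = 762.5
  dwarf: 1525 × 1/2 = 762.5
χ² = Σ (O − E)² / E
  tall: (755 − 762.5)² / 762.5 = 0.0738
  dwarf: (770 − 762.5)² / 762.5 = 0.0738
χ² = 0.0738 + 0.0738 = 0.1476 ≈ 0.148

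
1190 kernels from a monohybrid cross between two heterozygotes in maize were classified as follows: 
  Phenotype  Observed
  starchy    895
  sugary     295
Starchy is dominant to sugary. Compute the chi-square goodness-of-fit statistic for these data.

0.028

For a monohybrid cross between heterozygotes with complete dominance, the expected phenotypic ratio is 3:1.
The 3:1 ratio has 4 parts, so with N = 1190 the expected counts are:
  starchy: 1190 × 3/4 = 892.5
  sugary: 1190 × 1/4 = 297.5
χ² = Σ (O − E)² / E
  starchy: (895 − 892.5)² / 892.5 = 0.0070
  sugary: (295 − 297.5)² / 297.5 = 0.0210
χ² = 0.0070 + 0.0210 = 0.028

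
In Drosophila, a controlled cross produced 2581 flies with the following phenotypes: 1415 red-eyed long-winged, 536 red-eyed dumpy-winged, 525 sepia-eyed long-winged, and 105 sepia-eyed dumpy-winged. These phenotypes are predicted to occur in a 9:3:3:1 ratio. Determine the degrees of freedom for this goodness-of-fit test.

3

A goodness-of-fit test with 4 phenotype classes has df = 4 − 1 = 3.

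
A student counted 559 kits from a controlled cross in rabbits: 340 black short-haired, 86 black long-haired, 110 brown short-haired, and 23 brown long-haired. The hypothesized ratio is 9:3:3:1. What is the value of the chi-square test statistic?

Expected counts for N = 559 under a 9:3:3:1 ratio (total parts = 16):
  black short-haired: 559 × 9/16 = 314.4375
  black long-haired: 559 × 3/16 = 104.8125
  brown short-haired: 559 × 3/16 = 104.8125
  brown long-haired: 559 × 1/16 = 34.9375
χ² = Σ (O − E)² / E
  black short-haired: (340 − 314.4375)² / 314.4375 = 2.0781
  black long-haired: (86 − 104.8125)² / 104.8125 = 3.3766
  brown short-haired: (110 − 104.8125)² / 104.8125 = 0.2567
  brown long-haired: (23 − 34.9375)² / 34.9375 = 4.0788
χ² = 2.0781 + 3.3766 + 0.2567 + 4.0788 = 9.7902 ≈ 9.790

9.790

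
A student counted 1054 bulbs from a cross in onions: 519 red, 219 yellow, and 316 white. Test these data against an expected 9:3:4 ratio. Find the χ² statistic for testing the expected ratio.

21.977

Under the 9:3:4 hypothesis (Σ ratio = 16, N = 1054):
  red: 1054 × 9/16 = 592.875
  yellow: 1054 × 3/16 = 197.625
  white: 1054 × 4/16 = 263.5
χ² = Σ (O − E)² / E
  red: (519 − 592.875)² / 592.875 = 9.2052
  yellow: (219 − 197.625)² / 197.625 = 2.3119
  white: (316 − 263.5)² / 263.5 = 10.4602
χ² = 9.2052 + 2.3119 + 10.4602 = 21.9773 ≈ 21.977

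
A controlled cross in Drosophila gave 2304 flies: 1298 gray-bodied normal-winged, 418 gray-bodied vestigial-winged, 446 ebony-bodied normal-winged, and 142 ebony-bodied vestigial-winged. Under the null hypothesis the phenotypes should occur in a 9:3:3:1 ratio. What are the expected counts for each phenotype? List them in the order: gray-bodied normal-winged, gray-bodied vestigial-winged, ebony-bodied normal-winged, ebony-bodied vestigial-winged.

1296, 432, 432, 144

Total ratio parts = 16. Expected numbers out of 2304:
  gray-bodied normal-winged: 2304 × 9/16 = 1296
  gray-bodied vestigial-winged: 2304 × 3/16 = 432
  ebony-bodied normal-winged: 2304 × 3/16 = 432
  ebony-bodied vestigial-winged: 2304 × 1/16 = 144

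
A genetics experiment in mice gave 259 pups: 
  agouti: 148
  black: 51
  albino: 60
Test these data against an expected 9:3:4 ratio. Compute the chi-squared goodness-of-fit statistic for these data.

0.508

The 9:3:4 ratio has 16 parts, so with N = 259 the expected counts are:
  agouti: 259 × 9/16 = 145.6875
  black: 259 × 3/16 = 48.5625
  albino: 259 × 4/16 = 64.75
χ² = Σ (O − E)² / E
  agouti: (148 − 145.6875)² / 145.6875 = 0.0367
  black: (51 − 48.5625)² / 48.5625 = 0.1223
  albino: (60 − 64.75)² / 64.75 = 0.3485
χ² = 0.0367 + 0.1223 + 0.3485 = 0.5075 ≈ 0.508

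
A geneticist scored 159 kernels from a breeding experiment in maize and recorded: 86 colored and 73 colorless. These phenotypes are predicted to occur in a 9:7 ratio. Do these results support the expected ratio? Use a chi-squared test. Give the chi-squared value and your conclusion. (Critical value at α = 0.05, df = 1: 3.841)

The 9:7 ratio has 16 parts, so with N = 159 the expected counts are:
  colored: 159 × 9/16 = 89.4375
  colorless: 159 × 7/16 = 69.5625
χ² = Σ (O − E)² / E
  colored: (86 − 89.4375)² / 89.4375 = 0.1321
  colorless: (73 − 69.5625)² / 69.5625 = 0.1699
χ² = 0.1321 + 0.1699 = 0.302
Degrees of freedom = 2 − 1 = 1; critical value at α = 0.05 is 3.841.
Since 0.302 < 3.841, we fail to reject the null hypothesis — the data are consistent with the 9:7 ratio.

0.302; consistent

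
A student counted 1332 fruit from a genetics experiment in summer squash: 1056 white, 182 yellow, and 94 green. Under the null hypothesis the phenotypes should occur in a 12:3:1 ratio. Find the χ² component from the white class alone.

Under the 12:3:1 hypothesis (Σ ratio = 16, N = 1332):
  white: 1332 × 12/16 = 999
  yellow: 1332 × 3/16 = 249.75
  green: 1332 × 1/16 = 83.25
Contribution of white: (1056 − 999)² / 999 = 3.2523

3.252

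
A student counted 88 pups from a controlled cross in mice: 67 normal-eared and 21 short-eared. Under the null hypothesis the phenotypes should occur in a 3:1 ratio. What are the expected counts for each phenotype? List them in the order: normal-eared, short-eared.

The 3:1 ratio has 4 parts, so with N = 88 the expected counts are:
  normal-eared: 88 × 3/4 = 66
  short-eared: 88 × 1/4 = 22

66, 22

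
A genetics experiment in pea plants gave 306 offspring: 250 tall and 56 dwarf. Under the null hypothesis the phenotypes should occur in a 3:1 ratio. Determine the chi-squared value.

7.325

The 3:1 ratio has 4 parts, so with N = 306 the expected counts are:
  tall: 306 × 3/4 = 229.5
  dwarf: 306 × 1/4 = 76.5
χ² = Σ (O − E)² / E
  tall: (250 − 229.5)² / 229.5 = 1.8312
  dwarf: (56 − 76.5)² / 76.5 = 5.4935
χ² = 1.8312 + 5.4935 = 7.3247 ≈ 7.325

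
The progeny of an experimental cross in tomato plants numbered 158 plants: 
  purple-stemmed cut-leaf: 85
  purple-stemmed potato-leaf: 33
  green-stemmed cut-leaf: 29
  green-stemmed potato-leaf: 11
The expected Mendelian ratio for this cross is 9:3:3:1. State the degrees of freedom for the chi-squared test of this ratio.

A goodness-of-fit test with 4 phenotype classes has df = 4 − 1 = 3.

3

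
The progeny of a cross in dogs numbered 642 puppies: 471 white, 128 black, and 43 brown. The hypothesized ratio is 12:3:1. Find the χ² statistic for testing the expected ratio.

0.918

The 12:3:1 ratio has 16 parts, so with N = 642 the expected counts are:
  white: 642 × 12/16 = 481.5
  black: 642 × 3/16 = 120.375
  brown: 642 × 1/16 = 40.125
χ² = Σ (O − E)² / E
  white: (471 − 481.5)² / 481.5 = 0.2290
  black: (128 − 120.375)² / 120.375 = 0.4830
  brown: (43 − 40.125)² / 40.125 = 0.2060
χ² = 0.2290 + 0.4830 + 0.2060 = 0.918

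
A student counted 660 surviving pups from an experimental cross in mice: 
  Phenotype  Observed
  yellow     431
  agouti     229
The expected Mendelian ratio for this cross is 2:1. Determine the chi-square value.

0.552

Expected counts for N = 660 under a 2:1 ratio (total parts = 3):
  yellow: 660 × 2/3 = 440
  agouti: 660 × 1/3 = 220
χ² = Σ (O − E)² / E
  yellow: (431 − 440)² / 440 = 0.1841
  agouti: (229 − 220)² / 220 = 0.3682
χ² = 0.1841 + 0.3682 = 0.5523 ≈ 0.552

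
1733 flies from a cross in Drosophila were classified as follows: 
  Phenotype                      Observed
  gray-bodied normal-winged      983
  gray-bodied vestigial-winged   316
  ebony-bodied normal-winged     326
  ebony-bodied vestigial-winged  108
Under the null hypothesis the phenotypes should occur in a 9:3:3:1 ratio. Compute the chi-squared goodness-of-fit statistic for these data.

The 9:3:3:1 ratio has 16 parts, so with N = 1733 the expected counts are:
  gray-bodied normal-winged: 1733 × 9/16 = 974.8125
  gray-bodied vestigial-winged: 1733 × 3/16 = 324.9375
  ebony-bodied normal-winged: 1733 × 3/16 = 324.9375
  ebony-bodied vestigial-winged: 1733 × 1/16 = 108.3125
χ² = Σ (O − E)² / E
  gray-bodied normal-winged: (983 − 974.8125)² / 974.8125 = 0.0688
  gray-bodied vestigial-winged: (316 − 324.9375)² / 324.9375 = 0.2458
  ebony-bodied normal-winged: (326 − 324.9375)² / 324.9375 = 0.0035
  ebony-bodied vestigial-winged: (108 − 108.3125)² / 108.3125 = 0.0009
χ² = 0.0688 + 0.2458 + 0.0035 + 0.0009 = 0.319

0.319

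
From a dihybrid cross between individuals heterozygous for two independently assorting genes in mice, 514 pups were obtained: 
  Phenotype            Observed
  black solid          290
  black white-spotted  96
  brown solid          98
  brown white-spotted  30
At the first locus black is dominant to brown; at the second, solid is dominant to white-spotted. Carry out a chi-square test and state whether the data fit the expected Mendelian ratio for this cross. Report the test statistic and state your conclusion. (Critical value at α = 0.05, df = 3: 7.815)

0.172; consistent

A dihybrid F₂ with independent assortment and complete dominance at both loci gives a 9:3:3:1 phenotypic ratio.
The 9:3:3:1 ratio has 16 parts, so with N = 514 the expected counts are:
  black solid: 514 × 9/16 = 289.125
  black white-spotted: 514 × 3/16 = 96.375
  brown solid: 514 × 3/16 = 96.375
  brown white-spotted: 514 × 1/16 = 32.125
χ² = Σ (O − E)² / E
  black solid: (290 − 289.125)² / 289.125 = 0.0026
  black white-spotted: (96 − 96.375)² / 96.375 = 0.0015
  brown solid: (98 − 96.375)² / 96.375 = 0.0274
  brown white-spotted: (30 − 32.125)² / 32.125 = 0.1406
χ² = 0.0026 + 0.0015 + 0.0274 + 0.1406 = 0.1721 ≈ 0.172
Degrees of freedom = 4 − 1 = 3; critical value at α = 0.05 is 7.815.
Since 0.172 < 7.815, we fail to reject the null hypothesis — the data are consistent with the 9:3:3:1 ratio.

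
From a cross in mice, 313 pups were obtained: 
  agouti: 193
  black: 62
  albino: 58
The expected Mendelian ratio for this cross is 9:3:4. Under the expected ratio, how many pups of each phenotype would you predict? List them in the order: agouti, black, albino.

Under the 9:3:4 hypothesis (Σ ratio = 16, N = 313):
  agouti: 313 × 9/16 = 176.0625
  black: 313 × 3/16 = 58.6875
  albino: 313 × 4/16 = 78.25

176.0625, 58.6875, 78.25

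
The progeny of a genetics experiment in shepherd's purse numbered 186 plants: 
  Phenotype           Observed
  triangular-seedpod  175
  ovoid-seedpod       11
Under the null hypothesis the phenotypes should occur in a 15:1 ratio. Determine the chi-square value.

The 15:1 ratio has 16 parts, so with N = 186 the expected counts are:
  triangular-seedpod: 186 × 15/16 = 174.375
  ovoid-seedpod: 186 × 1/16 = 11.625
χ² = Σ (O − E)² / E
  triangular-seedpod: (175 − 174.375)² / 174.375 = 0.0022
  ovoid-seedpod: (11 − 11.625)² / 11.625 = 0.0336
χ² = 0.0022 + 0.0336 = 0.0358 ≈ 0.036

0.036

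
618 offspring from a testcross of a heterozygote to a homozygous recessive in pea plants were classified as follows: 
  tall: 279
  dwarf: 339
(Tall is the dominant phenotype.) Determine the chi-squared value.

5.825

A testcross of a heterozygote (Aa × aa) gives a 1:1 phenotypic ratio.
Expected counts for N = 618 under a 1:1 ratio (total parts = 2):
  tall: 618 × 1/2 = 309
  dwarf: 618 × 1/2 = 309
χ² = Σ (O − E)² / E
  tall: (279 − 309)² / 309 = 2.9126
  dwarf: (339 − 309)² / 309 = 2.9126
χ² = 2.9126 + 2.9126 = 5.8252 ≈ 5.825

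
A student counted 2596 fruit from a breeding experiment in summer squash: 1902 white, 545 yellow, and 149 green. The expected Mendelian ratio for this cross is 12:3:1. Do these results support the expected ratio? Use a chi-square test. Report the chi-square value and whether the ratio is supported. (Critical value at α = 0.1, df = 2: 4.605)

9.093; not consistent

Under the 12:3:1 hypothesis (Σ ratio = 16, N = 2596):
  white: 2596 × 12/16 = 1947
  yellow: 2596 × 3/16 = 486.75
  green: 2596 × 1/16 = 162.25
χ² = Σ (O − E)² / E
  white: (1902 − 1947)² / 1947 = 1.0401
  yellow: (545 − 486.75)² / 486.75 = 6.9709
  green: (149 − 162.25)² / 162.25 = 1.0820
χ² = 1.0401 + 6.9709 + 1.0820 = 9.093
Degrees of freedom = 3 − 1 = 2; critical value at α = 0.1 is 4.605.
Since 9.093 > 4.605, we reject the null hypothesis — the data do not fit the 12:3:1 ratio.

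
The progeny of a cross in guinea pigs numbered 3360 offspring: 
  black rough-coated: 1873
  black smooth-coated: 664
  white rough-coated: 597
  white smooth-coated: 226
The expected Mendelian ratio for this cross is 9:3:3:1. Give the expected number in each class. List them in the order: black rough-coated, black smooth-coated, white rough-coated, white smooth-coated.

The 9:3:3:1 ratio has 16 parts, so with N = 3360 the expected counts are:
  black rough-coated: 3360 × 9/16 = 1890
  black smooth-coated: 3360 × 3/16 = 630
  white rough-coated: 3360 × 3/16 = 630
  white smooth-coated: 3360 × 1/16 = 210

1890, 630, 630, 210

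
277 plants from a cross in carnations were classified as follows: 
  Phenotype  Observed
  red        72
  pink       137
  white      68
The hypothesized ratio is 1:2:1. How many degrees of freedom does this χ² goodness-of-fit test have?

2

A goodness-of-fit test with 3 phenotype classes has df = 3 − 1 = 2.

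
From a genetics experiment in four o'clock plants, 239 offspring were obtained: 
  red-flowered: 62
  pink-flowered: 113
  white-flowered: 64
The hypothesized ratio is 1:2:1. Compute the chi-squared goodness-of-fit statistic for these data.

The 1:2:1 ratio has 4 parts, so with N = 239 the expected counts are:
  red-flowered: 239 × 1/4 = 59.75
  pink-flowered: 239 × 2/4 = 119.5
  white-flowered: 239 × 1/4 = 59.75
χ² = Σ (O − E)² / E
  red-flowered: (62 − 59.75)² / 59.75 = 0.0847
  pink-flowered: (113 − 119.5)² / 119.5 = 0.3536
  white-flowered: (64 − 59.75)² / 59.75 = 0.3023
χ² = 0.0847 + 0.3536 + 0.3023 = 0.7406 ≈ 0.741

0.741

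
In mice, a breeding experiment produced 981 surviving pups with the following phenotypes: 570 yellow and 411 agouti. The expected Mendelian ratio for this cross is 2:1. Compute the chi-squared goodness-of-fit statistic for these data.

32.367

Expected counts for N = 981 under a 2:1 ratio (total parts = 3):
  yellow: 981 × 2/3 = 654
  agouti: 981 × 1/3 = 327
χ² = Σ (O − E)² / E
  yellow: (570 − 654)² / 654 = 10.7890
  agouti: (411 − 327)² / 327 = 21.5780
χ² = 10.7890 + 21.5780 = 32.367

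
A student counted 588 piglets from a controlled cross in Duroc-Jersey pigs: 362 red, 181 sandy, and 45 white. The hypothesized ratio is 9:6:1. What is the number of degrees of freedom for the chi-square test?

A goodness-of-fit test with 3 phenotype classes has df = 3 − 1 = 2.

2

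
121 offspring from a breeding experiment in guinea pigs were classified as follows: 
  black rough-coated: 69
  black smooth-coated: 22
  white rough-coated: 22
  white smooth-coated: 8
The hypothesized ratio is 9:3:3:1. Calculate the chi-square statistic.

0.080

Total ratio parts = 16. Expected numbers out of 121:
  black rough-coated: 121 × 9/16 = 68.0625
  black smooth-coated: 121 × 3/16 = 22.6875
  white rough-coated: 121 × 3/16 = 22.6875
  white smooth-coated: 121 × 1/16 = 7.5625
χ² = Σ (O − E)² / E
  black rough-coated: (69 − 68.0625)² / 68.0625 = 0.0129
  black smooth-coated: (22 − 22.6875)² / 22.6875 = 0.0208
  white rough-coated: (22 − 22.6875)² / 22.6875 = 0.0208
  white smooth-coated: (8 − 7.5625)² / 7.5625 = 0.0253
χ² = 0.0129 + 0.0208 + 0.0208 + 0.0253 = 0.0798 ≈ 0.080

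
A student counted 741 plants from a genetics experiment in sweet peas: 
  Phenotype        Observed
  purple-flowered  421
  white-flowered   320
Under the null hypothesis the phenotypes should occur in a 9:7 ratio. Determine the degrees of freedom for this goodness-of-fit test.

1

A goodness-of-fit test with 2 phenotype classes has df = 2 − 1 = 1.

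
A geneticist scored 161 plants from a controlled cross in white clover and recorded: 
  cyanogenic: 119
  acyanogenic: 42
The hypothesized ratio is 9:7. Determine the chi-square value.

Total ratio parts = 16. Expected numbers out of 161:
  cyanogenic: 161 × 9/16 = 90.5625
  acyanogenic: 161 × 7/16 = 70.4375
χ² = Σ (O − E)² / E
  cyanogenic: (119 − 90.5625)² / 90.5625 = 8.9296
  acyanogenic: (42 − 70.4375)² / 70.4375 = 11.4810
χ² = 8.9296 + 11.4810 = 20.4106 ≈ 20.411

20.411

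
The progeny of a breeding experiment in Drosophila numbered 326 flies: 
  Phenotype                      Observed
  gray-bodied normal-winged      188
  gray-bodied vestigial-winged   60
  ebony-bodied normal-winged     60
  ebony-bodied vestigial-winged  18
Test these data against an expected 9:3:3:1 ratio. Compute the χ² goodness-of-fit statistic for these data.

The 9:3:3:1 ratio has 16 parts, so with N = 326 the expected counts are:
  gray-bodied normal-winged: 326 × 9/16 = 183.375
  gray-bodied vestigial-winged: 326 × 3/16 = 61.125
  ebony-bodied normal-winged: 326 × 3/16 = 61.125
  ebony-bodied vestigial-winged: 326 × 1/16 = 20.375
χ² = Σ (O − E)² / E
  gray-bodied normal-winged: (188 − 183.375)² / 183.375 = 0.1166
  gray-bodied vestigial-winged: (60 − 61.125)² / 61.125 = 0.0207
  ebony-bodied normal-winged: (60 − 61.125)² / 61.125 = 0.0207
  ebony-bodied vestigial-winged: (18 − 20.375)² / 20.375 = 0.2768
χ² = 0.1166 + 0.0207 + 0.0207 + 0.2768 = 0.4348 ≈ 0.435

0.435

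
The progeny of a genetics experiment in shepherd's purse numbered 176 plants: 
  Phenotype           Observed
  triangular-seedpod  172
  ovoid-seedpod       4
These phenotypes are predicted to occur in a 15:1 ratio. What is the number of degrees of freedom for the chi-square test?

1

A goodness-of-fit test with 2 phenotype classes has df = 2 − 1 = 1.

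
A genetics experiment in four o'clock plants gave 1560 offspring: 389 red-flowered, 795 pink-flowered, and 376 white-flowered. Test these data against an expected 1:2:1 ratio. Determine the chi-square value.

0.794

Total ratio parts = 4. Expected numbers out of 1560:
  red-flowered: 1560 × 1/4 = 390
  pink-flowered: 1560 × 2/4 = 780
  white-flowered: 1560 × 1/4 = 390
χ² = Σ (O − E)² / E
  red-flowered: (389 − 390)² / 390 = 0.0026
  pink-flowered: (795 − 780)² / 780 = 0.2885
  white-flowered: (376 − 390)² / 390 = 0.5026
χ² = 0.0026 + 0.2885 + 0.5026 = 0.7937 ≈ 0.794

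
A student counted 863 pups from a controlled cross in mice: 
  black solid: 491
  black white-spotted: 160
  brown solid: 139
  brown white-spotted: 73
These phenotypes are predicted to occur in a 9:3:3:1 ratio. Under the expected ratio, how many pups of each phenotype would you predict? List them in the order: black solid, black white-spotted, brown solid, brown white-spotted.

485.4375, 161.8125, 161.8125, 53.9375

Total ratio parts = 16. Expected numbers out of 863:
  black solid: 863 × 9/16 = 485.4375
  black white-spotted: 863 × 3/16 = 161.8125
  brown solid: 863 × 3/16 = 161.8125
  brown white-spotted: 863 × 1/16 = 53.9375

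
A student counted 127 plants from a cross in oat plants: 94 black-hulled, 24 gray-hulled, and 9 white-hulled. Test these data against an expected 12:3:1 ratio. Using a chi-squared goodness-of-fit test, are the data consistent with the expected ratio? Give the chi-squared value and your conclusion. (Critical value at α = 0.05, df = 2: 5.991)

0.160; consistent

Total ratio parts = 16. Expected numbers out of 127:
  black-hulled: 127 × 12/16 = 95.25
  gray-hulled: 127 × 3/16 = 23.8125
  white-hulled: 127 × 1/16 = 7.9375
χ² = Σ (O − E)² / E
  black-hulled: (94 − 95.25)² / 95.25 = 0.0164
  gray-hulled: (24 − 23.8125)² / 23.8125 = 0.0015
  white-hulled: (9 − 7.9375)² / 7.9375 = 0.1422
χ² = 0.0164 + 0.0015 + 0.1422 = 0.1601 ≈ 0.160
Degrees of freedom = 3 − 1 = 2; critical value at α = 0.05 is 5.991.
Since 0.160 < 5.991, we fail to reject the null hypothesis — the data are consistent with the 12:3:1 ratio.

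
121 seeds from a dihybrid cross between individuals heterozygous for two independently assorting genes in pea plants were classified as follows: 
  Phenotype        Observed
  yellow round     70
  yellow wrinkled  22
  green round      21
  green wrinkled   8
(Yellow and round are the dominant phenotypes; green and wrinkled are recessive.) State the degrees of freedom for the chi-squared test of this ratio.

3

A dihybrid F₂ with independent assortment and complete dominance at both loci gives a 9:3:3:1 phenotypic ratio.
A goodness-of-fit test with 4 phenotype classes has df = 4 − 1 = 3.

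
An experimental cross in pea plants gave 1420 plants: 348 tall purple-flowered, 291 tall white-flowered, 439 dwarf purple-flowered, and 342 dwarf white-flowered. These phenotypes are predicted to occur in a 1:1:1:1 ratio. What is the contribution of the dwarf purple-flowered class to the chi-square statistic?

19.876

Expected counts for N = 1420 under a 1:1:1:1 ratio (total parts = 4):
  tall purple-flowered: 1420 × 1/4 = 355
  tall white-flowered: 1420 × 1/4 = 355
  dwarf purple-flowered: 1420 × 1/4 = 355
  dwarf white-flowered: 1420 × 1/4 = 355
Contribution of dwarf purple-flowered: (439 − 355)² / 355 = 19.8761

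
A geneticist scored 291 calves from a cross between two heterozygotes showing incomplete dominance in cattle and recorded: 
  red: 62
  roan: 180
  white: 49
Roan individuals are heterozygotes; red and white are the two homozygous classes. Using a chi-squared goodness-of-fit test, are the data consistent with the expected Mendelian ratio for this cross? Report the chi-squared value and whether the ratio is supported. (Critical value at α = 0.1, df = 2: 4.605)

17.522; not consistent

With incomplete dominance, a heterozygote × heterozygote cross gives a 1:2:1 phenotypic ratio.
Under the 1:2:1 hypothesis (Σ ratio = 4, N = 291):
  red: 291 × 1/4 = 72.75
  roan: 291 × 2/4 = 145.5
  white: 291 × 1/4 = 72.75
χ² = Σ (O − E)² / E
  red: (62 − 72.75)² / 72.75 = 1.5885
  roan: (180 − 145.5)² / 145.5 = 8.1804
  white: (49 − 72.75)² / 72.75 = 7.7534
χ² = 1.5885 + 8.1804 + 7.7534 = 17.5223 ≈ 17.522
Degrees of freedom = 3 − 1 = 2; critical value at α = 0.1 is 4.605.
Since 17.522 > 4.605, we reject the null hypothesis — the data do not fit the 1:2:1 ratio.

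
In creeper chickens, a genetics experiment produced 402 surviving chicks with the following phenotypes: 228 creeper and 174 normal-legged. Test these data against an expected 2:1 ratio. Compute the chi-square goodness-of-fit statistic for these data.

Under the 2:1 hypothesis (Σ ratio = 3, N = 402):
  creeper: 402 × 2/3 = 268
  normal-legged: 402 × 1/3 = 134
χ² = Σ (O − E)² / E
  creeper: (228 − 268)² / 268 = 5.9701
  normal-legged: (174 − 134)² / 134 = 11.9403
χ² = 5.9701 + 11.9403 = 17.9104 ≈ 17.910

17.910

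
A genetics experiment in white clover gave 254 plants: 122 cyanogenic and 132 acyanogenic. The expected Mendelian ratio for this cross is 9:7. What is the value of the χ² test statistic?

Total ratio parts = 16. Expected numbers out of 254:
  cyanogenic: 254 × 9/16 = 142.875
  acyanogenic: 254 × 7/16 = 111.125
χ² = Σ (O − E)² / E
  cyanogenic: (122 − 142.875)² / 142.875 = 3.0500
  acyanogenic: (132 − 111.125)² / 111.125 = 3.9214
χ² = 3.0500 + 3.9214 = 6.9714 ≈ 6.971

6.971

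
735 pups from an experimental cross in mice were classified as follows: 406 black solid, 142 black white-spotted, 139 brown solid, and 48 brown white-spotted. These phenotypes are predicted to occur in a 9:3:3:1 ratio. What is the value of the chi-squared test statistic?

Under the 9:3:3:1 hypothesis (Σ ratio = 16, N = 735):
  black solid: 735 × 9/16 = 413.4375
  black white-spotted: 735 × 3/16 = 137.8125
  brown solid: 735 × 3/16 = 137.8125
  brown white-spotted: 735 × 1/16 = 45.9375
χ² = Σ (O − E)² / E
  black solid: (406 − 413.4375)² / 413.4375 = 0.1338
  black white-spotted: (142 − 137.8125)² / 137.8125 = 0.1272
  brown solid: (139 − 137.8125)² / 137.8125 = 0.0102
  brown white-spotted: (48 − 45.9375)² / 45.9375 = 0.0926
χ² = 0.1338 + 0.1272 + 0.0102 + 0.0926 = 0.3638 ≈ 0.364

0.364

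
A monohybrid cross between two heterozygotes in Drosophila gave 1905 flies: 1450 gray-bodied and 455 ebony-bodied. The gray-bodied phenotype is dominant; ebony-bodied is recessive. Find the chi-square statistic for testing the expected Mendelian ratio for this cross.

1.264

For a monohybrid cross between heterozygotes with complete dominance, the expected phenotypic ratio is 3:1.
The 3:1 ratio has 4 parts, so with N = 1905 the expected counts are:
  gray-bodied: 1905 × 3/4 = 1428.75
  ebony-bodied: 1905 × 1/4 = 476.25
χ² = Σ (O − E)² / E
  gray-bodied: (1450 − 1428.75)² / 1428.75 = 0.3161
  ebony-bodied: (455 − 476.25)² / 476.25 = 0.9482
χ² = 0.3161 + 0.9482 = 1.2643 ≈ 1.264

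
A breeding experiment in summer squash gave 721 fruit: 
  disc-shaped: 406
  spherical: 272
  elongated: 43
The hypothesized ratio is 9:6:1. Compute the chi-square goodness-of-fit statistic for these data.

Under the 9:6:1 hypothesis (Σ ratio = 16, N = 721):
  disc-shaped: 721 × 9/16 = 405.5625
  spherical: 721 × 6/16 = 270.375
  elongated: 721 × 1/16 = 45.0625
χ² = Σ (O − E)² / E
  disc-shaped: (406 − 405.5625)² / 405.5625 = 0.0005
  spherical: (272 − 270.375)² / 270.375 = 0.0098
  elongated: (43 − 45.0625)² / 45.0625 = 0.0944
χ² = 0.0005 + 0.0098 + 0.0944 = 0.1047 ≈ 0.105

0.105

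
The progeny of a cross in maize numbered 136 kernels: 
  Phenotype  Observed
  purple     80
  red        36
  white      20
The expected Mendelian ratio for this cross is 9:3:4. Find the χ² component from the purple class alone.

0.160

The 9:3:4 ratio has 16 parts, so with N = 136 the expected counts are:
  purple: 136 × 9/16 = 76.5
  red: 136 × 3/16 = 25.5
  white: 136 × 4/16 = 34
Contribution of purple: (80 − 76.5)² / 76.5 = 0.1601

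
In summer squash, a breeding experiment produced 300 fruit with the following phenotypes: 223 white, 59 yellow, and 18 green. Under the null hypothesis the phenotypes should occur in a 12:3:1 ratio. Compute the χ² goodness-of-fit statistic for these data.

Under the 12:3:1 hypothesis (Σ ratio = 16, N = 300):
  white: 300 × 12/16 = 225
  yellow: 300 × 3/16 = 56.25
  green: 300 × 1/16 = 18.75
χ² = Σ (O − E)² / E
  white: (223 − 225)² / 225 = 0.0178
  yellow: (59 − 56.25)² / 56.25 = 0.1344
  green: (18 − 18.75)² / 18.75 = 0.0300
χ² = 0.0178 + 0.1344 + 0.0300 = 0.1822 ≈ 0.182

0.182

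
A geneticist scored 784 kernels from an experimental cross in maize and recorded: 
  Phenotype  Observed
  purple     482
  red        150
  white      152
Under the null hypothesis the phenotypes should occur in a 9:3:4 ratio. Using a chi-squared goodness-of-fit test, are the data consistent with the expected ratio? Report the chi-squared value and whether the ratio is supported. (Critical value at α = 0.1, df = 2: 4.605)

Total ratio parts = 16. Expected numbers out of 784:
  purple: 784 × 9/16 = 441
  red: 784 × 3/16 = 147
  white: 784 × 4/16 = 196
χ² = Σ (O − E)² / E
  purple: (482 − 441)² / 441 = 3.8118
  red: (150 − 147)² / 147 = 0.0612
  white: (152 − 196)² / 196 = 9.8776
χ² = 3.8118 + 0.0612 + 9.8776 = 13.7506 ≈ 13.751
Degrees of freedom = 3 − 1 = 2; critical value at α = 0.1 is 4.605.
Since 13.751 > 4.605, we reject the null hypothesis — the data do not fit the 9:3:4 ratio.

13.751; not consistent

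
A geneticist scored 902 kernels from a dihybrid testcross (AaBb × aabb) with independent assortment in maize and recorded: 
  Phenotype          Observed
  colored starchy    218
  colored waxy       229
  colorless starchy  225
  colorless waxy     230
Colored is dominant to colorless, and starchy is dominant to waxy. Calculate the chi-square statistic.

A dihybrid testcross with independent assortment gives a 1:1:1:1 ratio.
Expected counts for N = 902 under a 1:1:1:1 ratio (total parts = 4):
  colored starchy: 902 × 1/4 = 225.5
  colored waxy: 902 × 1/4 = 225.5
  colorless starchy: 902 × 1/4 = 225.5
  colorless waxy: 902 × 1/4 = 225.5
χ² = Σ (O − E)² / E
  colored starchy: (218 − 225.5)² / 225.5 = 0.2494
  colored waxy: (229 − 225.5)² / 225.5 = 0.0543
  colorless starchy: (225 − 225.5)² / 225.5 = 0.0011
  colorless waxy: (230 − 225.5)² / 225.5 = 0.0898
χ² = 0.2494 + 0.0543 + 0.0011 + 0.0898 = 0.3946 ≈ 0.395

0.395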